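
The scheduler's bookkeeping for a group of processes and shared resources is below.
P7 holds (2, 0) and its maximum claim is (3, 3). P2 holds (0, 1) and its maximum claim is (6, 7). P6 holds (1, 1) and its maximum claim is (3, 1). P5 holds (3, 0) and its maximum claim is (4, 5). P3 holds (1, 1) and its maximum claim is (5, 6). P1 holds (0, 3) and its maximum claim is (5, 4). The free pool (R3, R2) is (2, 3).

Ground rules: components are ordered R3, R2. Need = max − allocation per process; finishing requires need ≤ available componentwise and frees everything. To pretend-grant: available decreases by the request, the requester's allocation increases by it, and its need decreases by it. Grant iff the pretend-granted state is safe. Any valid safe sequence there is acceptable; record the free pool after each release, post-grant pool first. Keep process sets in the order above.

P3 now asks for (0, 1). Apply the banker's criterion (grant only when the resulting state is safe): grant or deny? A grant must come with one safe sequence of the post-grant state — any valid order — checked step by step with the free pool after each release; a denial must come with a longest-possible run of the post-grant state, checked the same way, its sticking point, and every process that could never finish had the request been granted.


GRANT. The post-grant state is safe; one safe sequence: P6, P7, P1, P3, P5, P2.
Key observation: post-grant, (2, 2) remains, and an order beginning with P6 completes everyone.
Verifying the post-grant state step by step:
  pool = (2, 2)
  run P6 (needs (2, 0), free (2, 2)); after release of (1, 1) the pool is (3, 3)
  run P7 (needs (1, 3), free (3, 3)); after release of (2, 0) the pool is (5, 3)
  run P1 (needs (5, 1), free (5, 3)); after release of (0, 3) the pool is (5, 6)
  run P3 (needs (4, 4), free (5, 6)); after release of (1, 2) the pool is (6, 8)
  run P5 (needs (1, 5), free (6, 8)); after release of (3, 0) the pool is (9, 8)
  run P2 (needs (6, 6), free (9, 8)); after release of (0, 1) the pool is (9, 9)


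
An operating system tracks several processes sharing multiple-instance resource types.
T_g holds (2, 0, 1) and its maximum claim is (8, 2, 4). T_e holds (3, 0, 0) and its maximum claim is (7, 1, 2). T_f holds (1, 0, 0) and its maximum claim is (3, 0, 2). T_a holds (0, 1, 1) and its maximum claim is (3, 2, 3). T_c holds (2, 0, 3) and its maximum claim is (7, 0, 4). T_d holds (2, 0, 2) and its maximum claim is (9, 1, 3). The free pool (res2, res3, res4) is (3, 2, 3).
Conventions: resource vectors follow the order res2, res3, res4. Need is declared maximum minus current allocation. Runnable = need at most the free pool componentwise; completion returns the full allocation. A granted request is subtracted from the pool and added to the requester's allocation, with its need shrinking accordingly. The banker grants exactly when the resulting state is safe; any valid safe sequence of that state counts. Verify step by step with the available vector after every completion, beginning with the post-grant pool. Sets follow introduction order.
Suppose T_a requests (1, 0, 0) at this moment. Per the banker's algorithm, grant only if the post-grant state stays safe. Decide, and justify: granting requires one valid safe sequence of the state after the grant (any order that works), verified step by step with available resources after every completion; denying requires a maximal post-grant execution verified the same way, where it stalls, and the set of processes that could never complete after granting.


GRANT: granting preserves safety; a valid post-grant sequence is T_f, T_a, T_e, T_d, T_g, T_c.
Key observation: the transfer keeps a workable pool ((2, 2, 3)); T_f starts the safe sequence.
Verifying the post-grant state step by step:
  pool = (2, 2, 3)
  T_f needs (2, 0, 2) <= (2, 2, 3) -> finishes; pool += (1, 0, 0) = (3, 2, 3)
  T_a needs (2, 1, 2) <= (3, 2, 3) -> finishes; pool += (1, 1, 1) = (4, 3, 4)
  T_e needs (4, 1, 2) <= (4, 3, 4) -> finishes; pool += (3, 0, 0) = (7, 3, 4)
  T_d needs (7, 1, 1) <= (7, 3, 4) -> finishes; pool += (2, 0, 2) = (9, 3, 6)
  T_g needs (6, 2, 3) <= (9, 3, 6) -> finishes; pool += (2, 0, 1) = (11, 3, 7)
  T_c needs (5, 0, 1) <= (11, 3, 7) -> finishes; pool += (2, 0, 3) = (13, 3, 10)


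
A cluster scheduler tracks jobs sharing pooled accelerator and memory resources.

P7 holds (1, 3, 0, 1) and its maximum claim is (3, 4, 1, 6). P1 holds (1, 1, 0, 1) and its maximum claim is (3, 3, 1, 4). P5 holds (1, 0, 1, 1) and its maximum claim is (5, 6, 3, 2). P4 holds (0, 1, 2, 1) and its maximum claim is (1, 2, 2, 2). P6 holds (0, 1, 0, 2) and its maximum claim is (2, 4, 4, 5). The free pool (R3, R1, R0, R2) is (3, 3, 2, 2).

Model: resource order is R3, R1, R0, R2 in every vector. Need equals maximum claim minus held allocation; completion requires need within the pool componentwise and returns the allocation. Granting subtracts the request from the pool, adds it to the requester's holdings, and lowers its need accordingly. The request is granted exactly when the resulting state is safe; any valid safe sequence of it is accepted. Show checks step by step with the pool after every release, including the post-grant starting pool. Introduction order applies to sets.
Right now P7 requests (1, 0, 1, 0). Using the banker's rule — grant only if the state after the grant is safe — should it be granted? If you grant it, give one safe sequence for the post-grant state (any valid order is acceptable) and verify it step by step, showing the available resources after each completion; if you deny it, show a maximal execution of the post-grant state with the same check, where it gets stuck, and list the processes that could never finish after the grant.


DENY: after the grant no complete ordering would exist.
Key observation: after P4, P1 the pool peaks at (3, 5, 3, 4), and each blocked process is short somewhere: P7 on R2; P5 on R3, R1; P6 on R0.
After a pretend grant, a maximal execution: P4, P1 — then nothing else fits. Verifying each step:
  pool = (2, 3, 1, 2)
  run P4 (needs (1, 1, 0, 1), free (2, 3, 1, 2)); after release of (0, 1, 2, 1) the pool is (2, 4, 3, 3)
  run P1 (needs (2, 2, 1, 3), free (2, 4, 3, 3)); after release of (1, 1, 0, 1) the pool is (3, 5, 3, 4)
  P7 cannot run: need (1, 1, 0, 5) vs free (3, 5, 3, 4) (insufficient R2)
  P5 cannot run: need (4, 6, 2, 1) vs free (3, 5, 3, 4) (insufficient R3 and R1)
  P6 cannot run: need (2, 3, 4, 3) vs free (3, 5, 3, 4) (insufficient R0)
Had the request been granted, P7, P5 and P6 could never finish.


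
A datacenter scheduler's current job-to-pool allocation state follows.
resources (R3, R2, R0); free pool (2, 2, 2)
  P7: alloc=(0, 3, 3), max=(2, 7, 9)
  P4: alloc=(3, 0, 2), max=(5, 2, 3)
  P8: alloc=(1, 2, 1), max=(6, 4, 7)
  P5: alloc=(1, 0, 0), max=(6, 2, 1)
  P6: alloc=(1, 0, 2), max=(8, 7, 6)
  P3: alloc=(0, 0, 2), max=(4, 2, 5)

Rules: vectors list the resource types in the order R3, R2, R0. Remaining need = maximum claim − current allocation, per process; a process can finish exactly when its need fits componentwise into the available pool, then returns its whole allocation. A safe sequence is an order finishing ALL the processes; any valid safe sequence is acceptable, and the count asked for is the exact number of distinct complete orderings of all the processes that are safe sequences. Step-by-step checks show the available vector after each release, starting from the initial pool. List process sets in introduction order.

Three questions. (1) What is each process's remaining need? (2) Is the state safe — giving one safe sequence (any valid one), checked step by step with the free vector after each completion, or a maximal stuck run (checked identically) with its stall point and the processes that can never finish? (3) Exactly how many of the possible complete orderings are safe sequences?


(1) Remaining need (order R3, R2, R0):
  P7: (2, 4, 6)
  P4: (2, 2, 1)
  P8: (5, 2, 6)
  P5: (5, 2, 1)
  P6: (7, 7, 4)
  P3: (4, 2, 3)
(2) The state is SAFE; one workable sequence: P4, P3, P8, P5, P7, P6.
Key observation: the first exact fit in this order is P4 — it needs (2, 2, 1) with (2, 2, 2) free, meeting a requested resource to the last unit.
Verifying each step:
  pool = (2, 2, 2)
  P4: need (2, 2, 1) fits (2, 2, 2); releases (3, 0, 2), pool now (5, 2, 4)
  P3: need (4, 2, 3) fits (5, 2, 4); releases (0, 0, 2), pool now (5, 2, 6)
  P8: need (5, 2, 6) fits (5, 2, 6); releases (1, 2, 1), pool now (6, 4, 7)
  P5: need (5, 2, 1) fits (6, 4, 7); releases (1, 0, 0), pool now (7, 4, 7)
  P7: need (2, 4, 6) fits (7, 4, 7); releases (0, 3, 3), pool now (7, 7, 10)
  P6: need (7, 7, 4) fits (7, 7, 10); releases (1, 0, 2), pool now (8, 7, 12)
(3) Precisely 4 of the possible complete orderings are safe sequences.


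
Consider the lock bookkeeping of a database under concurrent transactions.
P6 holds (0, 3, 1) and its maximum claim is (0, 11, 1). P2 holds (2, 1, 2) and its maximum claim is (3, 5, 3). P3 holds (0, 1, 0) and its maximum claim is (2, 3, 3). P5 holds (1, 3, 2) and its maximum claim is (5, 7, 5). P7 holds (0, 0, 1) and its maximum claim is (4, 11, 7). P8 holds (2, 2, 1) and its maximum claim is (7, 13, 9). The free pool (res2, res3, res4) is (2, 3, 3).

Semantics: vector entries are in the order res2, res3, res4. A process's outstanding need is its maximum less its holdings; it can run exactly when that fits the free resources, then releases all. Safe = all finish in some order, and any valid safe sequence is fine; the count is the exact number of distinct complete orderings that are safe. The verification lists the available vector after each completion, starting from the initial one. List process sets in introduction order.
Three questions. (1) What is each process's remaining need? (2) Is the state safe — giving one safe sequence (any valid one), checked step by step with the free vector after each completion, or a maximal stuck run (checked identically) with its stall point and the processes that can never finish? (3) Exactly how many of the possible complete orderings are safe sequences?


(1) Outstanding need per process (order res2, res3, res4):
  P6: (0, 8, 0)
  P2: (1, 4, 1)
  P3: (2, 2, 3)
  P5: (4, 4, 3)
  P7: (4, 11, 6)
  P8: (5, 11, 8)
(2) The state is SAFE; one workable sequence: P3, P2, P5, P6, P7, P8.
Key observation: P3 marks the first exact bind of the order: its need (2, 2, 3) fits the free (2, 3, 3) with zero slack on a requested resource.
Check, step by step:
  pool = (2, 3, 3)
  run P3 (needs (2, 2, 3), free (2, 3, 3)); after release of (0, 1, 0) the pool is (2, 4, 3)
  run P2 (needs (1, 4, 1), free (2, 4, 3)); after release of (2, 1, 2) the pool is (4, 5, 5)
  run P5 (needs (4, 4, 3), free (4, 5, 5)); after release of (1, 3, 2) the pool is (5, 8, 7)
  run P6 (needs (0, 8, 0), free (5, 8, 7)); after release of (0, 3, 1) the pool is (5, 11, 8)
  run P7 (needs (4, 11, 6), free (5, 11, 8)); after release of (0, 0, 1) the pool is (5, 11, 9)
  run P8 (needs (5, 11, 8), free (5, 11, 9)); after release of (2, 2, 1) the pool is (7, 13, 10)
(3) Exactly 2 of the possible complete orderings are safe sequences.


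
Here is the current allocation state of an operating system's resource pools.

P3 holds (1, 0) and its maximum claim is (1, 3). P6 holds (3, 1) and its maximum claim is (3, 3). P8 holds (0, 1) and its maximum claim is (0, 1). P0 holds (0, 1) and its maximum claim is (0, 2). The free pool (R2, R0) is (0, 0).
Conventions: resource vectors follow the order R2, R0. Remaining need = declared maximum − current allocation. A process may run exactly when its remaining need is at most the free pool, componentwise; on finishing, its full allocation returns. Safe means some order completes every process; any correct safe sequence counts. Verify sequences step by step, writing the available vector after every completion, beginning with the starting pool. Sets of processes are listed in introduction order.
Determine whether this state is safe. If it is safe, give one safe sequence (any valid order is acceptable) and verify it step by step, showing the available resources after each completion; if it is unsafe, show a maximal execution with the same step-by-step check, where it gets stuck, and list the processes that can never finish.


SAFE. One safe sequence: P8, P0, P6, P3.
Key observation: reading the order forward, P0 is the first process whose need (0, 1) meets the free pool (0, 1) exactly on a resource it requests.
Walking it through:
  pool = (0, 0)
  P8 needs (0, 0) <= (0, 0) -> finishes; pool += (0, 1) = (0, 1)
  P0 needs (0, 1) <= (0, 1) -> finishes; pool += (0, 1) = (0, 2)
  P6 needs (0, 2) <= (0, 2) -> finishes; pool += (3, 1) = (3, 3)
  P3 needs (0, 3) <= (3, 3) -> finishes; pool += (1, 0) = (4, 3)


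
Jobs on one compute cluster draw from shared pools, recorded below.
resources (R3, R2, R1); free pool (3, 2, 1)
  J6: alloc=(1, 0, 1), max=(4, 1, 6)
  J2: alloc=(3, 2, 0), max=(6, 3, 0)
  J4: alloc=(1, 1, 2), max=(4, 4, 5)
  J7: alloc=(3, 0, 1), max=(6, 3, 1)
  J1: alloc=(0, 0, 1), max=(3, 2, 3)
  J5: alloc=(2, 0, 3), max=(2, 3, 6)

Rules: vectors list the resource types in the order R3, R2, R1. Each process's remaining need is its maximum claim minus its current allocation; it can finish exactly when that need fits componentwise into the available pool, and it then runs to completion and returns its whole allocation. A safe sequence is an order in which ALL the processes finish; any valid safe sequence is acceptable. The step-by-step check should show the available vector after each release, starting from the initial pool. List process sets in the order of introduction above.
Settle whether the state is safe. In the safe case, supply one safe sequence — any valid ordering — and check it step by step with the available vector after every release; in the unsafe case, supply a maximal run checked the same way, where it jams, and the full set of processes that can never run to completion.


The state is SAFE; one workable sequence: J2, J7, J1, J5, J6, J4.
Key observation: at J2 the run first touches a limit — (3, 1, 0) against (3, 2, 1), exact on a resource it actually requests.
Walking it through:
  pool = (3, 2, 1)
  J2 needs (3, 1, 0) <= (3, 2, 1) -> finishes; pool += (3, 2, 0) = (6, 4, 1)
  J7 needs (3, 3, 0) <= (6, 4, 1) -> finishes; pool += (3, 0, 1) = (9, 4, 2)
  J1 needs (3, 2, 2) <= (9, 4, 2) -> finishes; pool += (0, 0, 1) = (9, 4, 3)
  J5 needs (0, 3, 3) <= (9, 4, 3) -> finishes; pool += (2, 0, 3) = (11, 4, 6)
  J6 needs (3, 1, 5) <= (11, 4, 6) -> finishes; pool += (1, 0, 1) = (12, 4, 7)
  J4 needs (3, 3, 3) <= (12, 4, 7) -> finishes; pool += (1, 1, 2) = (13, 5, 9)


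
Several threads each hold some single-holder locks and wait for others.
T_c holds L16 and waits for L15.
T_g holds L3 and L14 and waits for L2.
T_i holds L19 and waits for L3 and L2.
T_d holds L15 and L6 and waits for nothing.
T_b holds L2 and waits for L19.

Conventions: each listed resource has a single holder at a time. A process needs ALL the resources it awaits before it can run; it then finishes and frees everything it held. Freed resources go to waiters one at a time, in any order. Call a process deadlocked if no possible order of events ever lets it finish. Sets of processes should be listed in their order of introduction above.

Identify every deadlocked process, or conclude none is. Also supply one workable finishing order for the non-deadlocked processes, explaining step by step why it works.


Deadlocked set: T_g, T_i and T_b.
Key observation: along T_g -> T_b -> T_i -> T_g, each member waits on what the next one holds — a deadlock; no other process is dragged down with it.
A valid finishing order for the others: T_d, T_c.
Walking it through:
  T_d: no waits; runs immediately, freeing L15 and L6
  T_c waits on L15 — all released -> runs and releases L16


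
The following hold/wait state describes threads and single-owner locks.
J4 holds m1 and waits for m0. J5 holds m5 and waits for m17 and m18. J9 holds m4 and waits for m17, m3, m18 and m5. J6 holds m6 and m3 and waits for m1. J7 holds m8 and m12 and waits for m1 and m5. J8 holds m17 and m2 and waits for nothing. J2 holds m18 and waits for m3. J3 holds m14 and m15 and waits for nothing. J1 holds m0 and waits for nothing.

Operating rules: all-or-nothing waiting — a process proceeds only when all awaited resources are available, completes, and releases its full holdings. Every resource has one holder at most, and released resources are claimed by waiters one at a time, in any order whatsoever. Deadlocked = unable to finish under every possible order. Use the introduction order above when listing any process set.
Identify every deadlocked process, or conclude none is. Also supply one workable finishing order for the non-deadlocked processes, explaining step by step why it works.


The deadlocked set is empty.
Key observation: the wait graph is acyclic; completion cascades from the unblocked processes through everyone else.
One completion order for the rest: J8, J1, J4, J6, J2, J5, J3, J7, J9.
Check, step by step:
  J8: no waits; runs immediately, freeing m17 and m2
  J1: no waits; runs immediately, freeing m0
  run J4 (all its waits — m0 — are resolved); releases m1
  run J6 (all its waits — m1 — are resolved); releases m6 and m3
  run J2 (all its waits — m3 — are resolved); releases m18
  run J5 (all its waits — m17 and m18 — are resolved); releases m5
  J3: no waits; runs immediately, freeing m14 and m15
  run J7 (all its waits — m1 and m5 — are resolved); releases m8 and m12
  run J9 (all its waits — m17, m3, m18 and m5 — are resolved); releases m4


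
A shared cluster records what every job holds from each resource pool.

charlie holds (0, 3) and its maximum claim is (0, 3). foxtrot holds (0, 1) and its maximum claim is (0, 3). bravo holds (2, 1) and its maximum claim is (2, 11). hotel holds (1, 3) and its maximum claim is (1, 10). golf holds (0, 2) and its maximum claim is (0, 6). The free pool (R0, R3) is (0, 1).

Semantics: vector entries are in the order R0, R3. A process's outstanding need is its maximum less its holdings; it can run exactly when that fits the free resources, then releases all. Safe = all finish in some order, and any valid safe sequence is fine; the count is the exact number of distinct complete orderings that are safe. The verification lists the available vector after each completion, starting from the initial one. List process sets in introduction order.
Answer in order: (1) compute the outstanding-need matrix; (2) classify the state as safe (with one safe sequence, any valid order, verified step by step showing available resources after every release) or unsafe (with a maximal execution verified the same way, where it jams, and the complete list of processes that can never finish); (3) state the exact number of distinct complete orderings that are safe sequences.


(1) Need matrix, components ordered R0, R3:
  charlie: (0, 0)
  foxtrot: (0, 2)
  bravo: (0, 10)
  hotel: (0, 7)
  golf: (0, 4)
(2) SAFE — a valid safe sequence is charlie, foxtrot, golf, hotel, bravo.
Key observation: the first exact fit in this order is hotel — it needs (0, 7) with (0, 7) free, meeting a requested resource to the last unit.
Step-by-step check:
  pool = (0, 1)
  charlie: need (0, 0) fits (0, 1); releases (0, 3), pool now (0, 4)
  foxtrot: need (0, 2) fits (0, 4); releases (0, 1), pool now (0, 5)
  golf: need (0, 4) fits (0, 5); releases (0, 2), pool now (0, 7)
  hotel: need (0, 7) fits (0, 7); releases (1, 3), pool now (1, 10)
  bravo: need (0, 10) fits (1, 10); releases (2, 1), pool now (3, 11)
(3) The exact count: 2 of the possible complete orderings are safe sequences.


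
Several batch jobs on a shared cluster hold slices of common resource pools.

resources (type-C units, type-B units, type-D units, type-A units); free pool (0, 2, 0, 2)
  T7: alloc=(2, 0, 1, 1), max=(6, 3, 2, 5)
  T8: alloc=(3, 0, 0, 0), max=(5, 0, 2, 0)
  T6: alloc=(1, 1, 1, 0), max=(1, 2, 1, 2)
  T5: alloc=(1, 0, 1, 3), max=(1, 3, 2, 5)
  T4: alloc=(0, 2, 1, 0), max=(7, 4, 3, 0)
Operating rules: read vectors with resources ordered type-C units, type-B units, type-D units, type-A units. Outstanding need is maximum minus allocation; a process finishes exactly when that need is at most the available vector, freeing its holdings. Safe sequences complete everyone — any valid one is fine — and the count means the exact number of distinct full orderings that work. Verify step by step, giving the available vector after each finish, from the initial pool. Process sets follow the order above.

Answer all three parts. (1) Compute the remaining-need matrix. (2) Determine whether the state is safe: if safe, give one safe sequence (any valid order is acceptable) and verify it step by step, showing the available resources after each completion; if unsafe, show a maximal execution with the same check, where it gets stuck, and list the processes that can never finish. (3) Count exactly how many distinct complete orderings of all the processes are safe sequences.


(1) Outstanding need per process (order type-C units, type-B units, type-D units, type-A units):
  T7: (4, 3, 1, 4)
  T8: (2, 0, 2, 0)
  T6: (0, 1, 0, 2)
  T5: (0, 3, 1, 2)
  T4: (7, 2, 2, 0)
(2) SAFE. One safe sequence: T6, T5, T8, T7, T4.
Key observation: T6 marks the first exact bind of the order: its need (0, 1, 0, 2) fits the free (0, 2, 0, 2) with zero slack on a requested resource.
Check, step by step:
  pool = (0, 2, 0, 2)
  T6: need (0, 1, 0, 2) fits (0, 2, 0, 2); releases (1, 1, 1, 0), pool now (1, 3, 1, 2)
  T5: need (0, 3, 1, 2) fits (1, 3, 1, 2); releases (1, 0, 1, 3), pool now (2, 3, 2, 5)
  T8: need (2, 0, 2, 0) fits (2, 3, 2, 5); releases (3, 0, 0, 0), pool now (5, 3, 2, 5)
  T7: need (4, 3, 1, 4) fits (5, 3, 2, 5); releases (2, 0, 1, 1), pool now (7, 3, 3, 6)
  T4: need (7, 2, 2, 0) fits (7, 3, 3, 6); releases (0, 2, 1, 0), pool now (7, 5, 4, 6)
(3) The exact count: 1 of the possible complete orderings is a safe sequence.


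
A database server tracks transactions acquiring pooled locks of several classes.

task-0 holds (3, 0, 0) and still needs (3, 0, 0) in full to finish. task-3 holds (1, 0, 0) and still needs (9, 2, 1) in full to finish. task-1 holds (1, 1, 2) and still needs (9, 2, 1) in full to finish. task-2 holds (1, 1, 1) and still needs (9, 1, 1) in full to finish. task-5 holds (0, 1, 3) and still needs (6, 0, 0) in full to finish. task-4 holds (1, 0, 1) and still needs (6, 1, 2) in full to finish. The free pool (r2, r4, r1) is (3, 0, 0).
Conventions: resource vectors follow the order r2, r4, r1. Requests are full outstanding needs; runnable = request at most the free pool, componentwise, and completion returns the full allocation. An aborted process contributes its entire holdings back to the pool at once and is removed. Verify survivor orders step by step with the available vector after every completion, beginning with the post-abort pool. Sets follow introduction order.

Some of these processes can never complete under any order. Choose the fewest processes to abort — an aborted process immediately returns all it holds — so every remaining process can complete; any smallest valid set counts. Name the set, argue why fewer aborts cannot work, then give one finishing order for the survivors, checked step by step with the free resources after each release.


The answer: abort task-3 and task-1.
Key observation: no ordering could ever have run task-2 before the abort of task-3 and task-1; with (2, 1, 2) back in the pool it fits at step 3.
Why nothing smaller works — every single abort fails: task-0 alone leaves task-3 blocked (short on r2 and r4); task-3 alone leaves task-1 blocked (short on r2 and r4); task-1 alone leaves task-3 blocked (short on r2); task-2 alone leaves task-3 blocked (short on r2); task-5 alone leaves task-3 blocked (short on r2 and r4); task-4 alone leaves task-3 blocked (short on r2 and r4).
One survivor order: task-0, task-4, task-2, task-5. Check, step by step (post-abort pool first):
  pool = (5, 1, 2)
  run task-0 (needs (3, 0, 0), free (5, 1, 2)); after release of (3, 0, 0) the pool is (8, 1, 2)
  run task-4 (needs (6, 1, 2), free (8, 1, 2)); after release of (1, 0, 1) the pool is (9, 1, 3)
  run task-2 (needs (9, 1, 1), free (9, 1, 3)); after release of (1, 1, 1) the pool is (10, 2, 4)
  run task-5 (needs (6, 0, 0), free (10, 2, 4)); after release of (0, 1, 3) the pool is (10, 3, 7)


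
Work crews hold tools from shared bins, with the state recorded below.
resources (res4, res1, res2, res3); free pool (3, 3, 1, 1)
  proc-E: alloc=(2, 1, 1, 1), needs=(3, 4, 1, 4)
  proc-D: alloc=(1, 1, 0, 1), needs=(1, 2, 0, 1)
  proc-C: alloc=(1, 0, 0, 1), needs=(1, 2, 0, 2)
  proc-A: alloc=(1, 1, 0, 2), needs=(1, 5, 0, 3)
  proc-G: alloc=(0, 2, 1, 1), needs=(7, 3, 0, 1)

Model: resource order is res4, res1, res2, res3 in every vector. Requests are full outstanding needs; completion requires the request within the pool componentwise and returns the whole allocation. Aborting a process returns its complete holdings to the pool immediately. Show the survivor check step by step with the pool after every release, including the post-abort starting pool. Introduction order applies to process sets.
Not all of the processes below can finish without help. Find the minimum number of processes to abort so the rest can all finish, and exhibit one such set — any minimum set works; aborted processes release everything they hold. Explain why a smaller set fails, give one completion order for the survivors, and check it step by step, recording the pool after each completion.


Minimum abort set: proc-A.
Key observation: the deadlocked proc-E becomes finishable only because proc-A released (1, 1, 0, 2); it completes at step 2 below.
No smaller set exists: with zero aborts the deadlock remains.
One survivor order: proc-D, proc-E, proc-G, proc-C. Walking it through (post-abort pool first):
  pool = (4, 4, 1, 3)
  proc-D needs (1, 2, 0, 1) <= (4, 4, 1, 3) -> finishes; pool += (1, 1, 0, 1) = (5, 5, 1, 4)
  proc-E needs (3, 4, 1, 4) <= (5, 5, 1, 4) -> finishes; pool += (2, 1, 1, 1) = (7, 6, 2, 5)
  proc-G needs (7, 3, 0, 1) <= (7, 6, 2, 5) -> finishes; pool += (0, 2, 1, 1) = (7, 8, 3, 6)
  proc-C needs (1, 2, 0, 2) <= (7, 8, 3, 6) -> finishes; pool += (1, 0, 0, 1) = (8, 8, 3, 7)


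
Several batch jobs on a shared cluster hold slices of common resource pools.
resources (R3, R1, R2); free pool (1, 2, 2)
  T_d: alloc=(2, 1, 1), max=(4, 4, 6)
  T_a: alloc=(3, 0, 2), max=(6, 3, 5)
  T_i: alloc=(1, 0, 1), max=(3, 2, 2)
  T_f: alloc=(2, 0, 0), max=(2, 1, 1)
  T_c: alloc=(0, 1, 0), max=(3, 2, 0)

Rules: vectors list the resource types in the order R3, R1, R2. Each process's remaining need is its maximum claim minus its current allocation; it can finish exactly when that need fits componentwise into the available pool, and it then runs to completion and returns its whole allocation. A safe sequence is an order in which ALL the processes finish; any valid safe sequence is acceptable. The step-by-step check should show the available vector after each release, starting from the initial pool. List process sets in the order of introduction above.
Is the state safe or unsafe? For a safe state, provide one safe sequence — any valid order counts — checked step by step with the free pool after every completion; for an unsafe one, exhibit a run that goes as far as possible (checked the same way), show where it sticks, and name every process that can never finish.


The state is SAFE; one workable sequence: T_f, T_c, T_i, T_a, T_d.
Key observation: the order's first zero-slack moment is T_c ((3, 1, 0) needed, (3, 2, 2) free — a requested resource with nothing to spare).
Check, step by step:
  pool = (1, 2, 2)
  run T_f (needs (0, 1, 1), free (1, 2, 2)); after release of (2, 0, 0) the pool is (3, 2, 2)
  run T_c (needs (3, 1, 0), free (3, 2, 2)); after release of (0, 1, 0) the pool is (3, 3, 2)
  run T_i (needs (2, 2, 1), free (3, 3, 2)); after release of (1, 0, 1) the pool is (4, 3, 3)
  run T_a (needs (3, 3, 3), free (4, 3, 3)); after release of (3, 0, 2) the pool is (7, 3, 5)
  run T_d (needs (2, 3, 5), free (7, 3, 5)); after release of (2, 1, 1) the pool is (9, 4, 6)


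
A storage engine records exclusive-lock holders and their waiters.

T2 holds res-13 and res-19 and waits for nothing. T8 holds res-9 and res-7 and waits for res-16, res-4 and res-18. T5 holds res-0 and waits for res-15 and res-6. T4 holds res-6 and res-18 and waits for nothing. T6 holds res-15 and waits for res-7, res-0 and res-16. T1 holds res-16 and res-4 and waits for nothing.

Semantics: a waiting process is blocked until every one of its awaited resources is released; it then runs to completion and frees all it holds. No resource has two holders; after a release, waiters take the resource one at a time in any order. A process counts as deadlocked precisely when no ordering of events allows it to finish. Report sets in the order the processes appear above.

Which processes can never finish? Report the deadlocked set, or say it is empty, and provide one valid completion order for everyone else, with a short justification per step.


The deadlocked set is T5 and T6.
Key observation: the wait chain closes on itself along T5 -> T6 -> T5; no other process is dragged down with it.
One completion order for the rest: T4, T2, T1, T8.
Step-by-step check:
  T4 waits on nothing -> runs at once and releases res-6 and res-18
  T2 waits on nothing -> runs at once and releases res-13 and res-19
  T1 waits on nothing -> runs at once and releases res-16 and res-4
  T8 waits on res-16, res-4 and res-18 — all released -> runs and releases res-9 and res-7


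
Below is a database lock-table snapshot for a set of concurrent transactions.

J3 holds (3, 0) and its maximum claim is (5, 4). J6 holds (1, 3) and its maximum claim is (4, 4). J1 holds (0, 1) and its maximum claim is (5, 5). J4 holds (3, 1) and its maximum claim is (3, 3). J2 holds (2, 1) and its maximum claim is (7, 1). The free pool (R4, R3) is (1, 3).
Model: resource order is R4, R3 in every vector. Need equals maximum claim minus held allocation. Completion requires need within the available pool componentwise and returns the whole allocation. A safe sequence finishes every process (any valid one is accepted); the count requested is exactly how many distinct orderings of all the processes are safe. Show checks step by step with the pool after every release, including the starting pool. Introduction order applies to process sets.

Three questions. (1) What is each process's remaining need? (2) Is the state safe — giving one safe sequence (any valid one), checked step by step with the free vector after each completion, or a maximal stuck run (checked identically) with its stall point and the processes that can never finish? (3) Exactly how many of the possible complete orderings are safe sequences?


(1) Outstanding need per process (order R4, R3):
  J3: (2, 4)
  J6: (3, 1)
  J1: (5, 4)
  J4: (0, 2)
  J2: (5, 0)
(2) SAFE — a valid safe sequence is J4, J6, J1, J3, J2.
Key observation: J1 marks the first exact bind of the order: its need (5, 4) fits the free (5, 7) with zero slack on a requested resource.
Check, step by step:
  pool = (1, 3)
  J4: need (0, 2) fits (1, 3); releases (3, 1), pool now (4, 4)
  J6: need (3, 1) fits (4, 4); releases (1, 3), pool now (5, 7)
  J1: need (5, 4) fits (5, 7); releases (0, 1), pool now (5, 8)
  J3: need (2, 4) fits (5, 8); releases (3, 0), pool now (8, 8)
  J2: need (5, 0) fits (8, 8); releases (2, 1), pool now (10, 9)
(3) Precisely 12 of the possible complete orderings are safe sequences.


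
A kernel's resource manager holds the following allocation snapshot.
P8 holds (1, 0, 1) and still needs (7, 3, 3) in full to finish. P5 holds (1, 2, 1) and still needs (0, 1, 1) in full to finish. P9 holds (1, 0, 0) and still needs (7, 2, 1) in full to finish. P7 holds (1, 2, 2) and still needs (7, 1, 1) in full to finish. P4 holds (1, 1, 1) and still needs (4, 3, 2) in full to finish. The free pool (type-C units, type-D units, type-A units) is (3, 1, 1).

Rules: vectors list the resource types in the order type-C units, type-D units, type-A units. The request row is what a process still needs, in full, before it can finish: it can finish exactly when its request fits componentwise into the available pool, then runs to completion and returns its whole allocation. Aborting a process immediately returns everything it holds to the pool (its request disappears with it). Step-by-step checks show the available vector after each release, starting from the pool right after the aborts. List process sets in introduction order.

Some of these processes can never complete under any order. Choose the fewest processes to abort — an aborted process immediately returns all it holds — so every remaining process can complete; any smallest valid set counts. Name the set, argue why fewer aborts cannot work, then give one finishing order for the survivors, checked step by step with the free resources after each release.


Minimum abort set: P8 and P9.
Key observation: no ordering could ever have run P7 before the abort of P8 and P9; with (2, 0, 1) back in the pool it fits at step 3.
Minimality, checking each single-abort alternative: P8 alone leaves P9 blocked (short on type-C units); P5 alone leaves P8 blocked (short on type-C units); P9 alone leaves P8 blocked (short on type-C units); P7 alone leaves P8 blocked (short on type-C units); P4 alone leaves P8 blocked (short on type-C units).
One survivor order: P5, P4, P7. Step-by-step check (post-abort pool first):
  pool = (5, 1, 2)
  P5 needs (0, 1, 1) <= (5, 1, 2) -> finishes; pool += (1, 2, 1) = (6, 3, 3)
  P4 needs (4, 3, 2) <= (6, 3, 3) -> finishes; pool += (1, 1, 1) = (7, 4, 4)
  P7 needs (7, 1, 1) <= (7, 4, 4) -> finishes; pool += (1, 2, 2) = (8, 6, 6)


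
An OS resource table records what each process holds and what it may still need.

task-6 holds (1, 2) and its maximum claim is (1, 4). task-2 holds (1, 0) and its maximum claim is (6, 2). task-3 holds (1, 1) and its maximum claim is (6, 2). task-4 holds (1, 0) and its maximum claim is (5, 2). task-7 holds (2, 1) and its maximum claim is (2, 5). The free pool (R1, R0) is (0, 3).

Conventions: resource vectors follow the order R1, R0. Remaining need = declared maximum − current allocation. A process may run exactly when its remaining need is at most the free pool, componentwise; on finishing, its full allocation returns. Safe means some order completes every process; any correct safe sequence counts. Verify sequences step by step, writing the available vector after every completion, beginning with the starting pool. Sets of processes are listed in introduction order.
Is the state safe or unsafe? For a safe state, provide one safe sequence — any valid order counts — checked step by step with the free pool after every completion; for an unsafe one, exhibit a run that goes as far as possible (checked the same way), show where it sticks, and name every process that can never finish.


UNSAFE.
Key observation: no order helps: past task-6, task-7, the free pool tops out at (3, 6), below what each blocked process needs in R1.
A maximal execution: task-6, task-7 — then nothing else fits. Check, step by step:
  pool = (0, 3)
  task-6 needs (0, 2) <= (0, 3) -> finishes; pool += (1, 2) = (1, 5)
  task-7 needs (0, 4) <= (1, 5) -> finishes; pool += (2, 1) = (3, 6)
  blocked: task-2 wants (5, 2), pool (3, 6) — not enough R1
  blocked: task-3 wants (5, 1), pool (3, 6) — not enough R1
  blocked: task-4 wants (4, 2), pool (3, 6) — not enough R1
Permanently blocked: task-2, task-3 and task-4.


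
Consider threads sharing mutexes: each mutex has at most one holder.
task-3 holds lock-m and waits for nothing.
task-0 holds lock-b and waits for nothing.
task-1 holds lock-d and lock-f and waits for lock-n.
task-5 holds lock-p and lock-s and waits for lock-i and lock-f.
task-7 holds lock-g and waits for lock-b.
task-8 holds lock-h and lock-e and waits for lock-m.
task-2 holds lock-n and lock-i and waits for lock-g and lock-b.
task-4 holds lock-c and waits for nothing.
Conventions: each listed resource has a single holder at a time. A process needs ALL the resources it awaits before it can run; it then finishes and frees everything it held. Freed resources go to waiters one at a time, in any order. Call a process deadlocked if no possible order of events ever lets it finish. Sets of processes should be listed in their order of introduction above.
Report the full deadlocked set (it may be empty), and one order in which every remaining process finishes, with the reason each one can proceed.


The deadlocked set is empty.
Key observation: although several processes wait, no cycle exists — each chain bottoms out at a free runner.
One completion order for the rest: task-4, task-0, task-3, task-7, task-2, task-8, task-1, task-5.
Step-by-step check:
  run task-4 (it waits on nothing); releases lock-c
  run task-0 (it waits on nothing); releases lock-b
  run task-3 (it waits on nothing); releases lock-m
  task-7 waits on lock-b — all released -> runs and releases lock-g
  task-2 waits on lock-g and lock-b — all released -> runs and releases lock-n and lock-i
  task-8 waits on lock-m — all released -> runs and releases lock-h and lock-e
  task-1 waits on lock-n — all released -> runs and releases lock-d and lock-f
  task-5 waits on lock-i and lock-f — all released -> runs and releases lock-p and lock-s


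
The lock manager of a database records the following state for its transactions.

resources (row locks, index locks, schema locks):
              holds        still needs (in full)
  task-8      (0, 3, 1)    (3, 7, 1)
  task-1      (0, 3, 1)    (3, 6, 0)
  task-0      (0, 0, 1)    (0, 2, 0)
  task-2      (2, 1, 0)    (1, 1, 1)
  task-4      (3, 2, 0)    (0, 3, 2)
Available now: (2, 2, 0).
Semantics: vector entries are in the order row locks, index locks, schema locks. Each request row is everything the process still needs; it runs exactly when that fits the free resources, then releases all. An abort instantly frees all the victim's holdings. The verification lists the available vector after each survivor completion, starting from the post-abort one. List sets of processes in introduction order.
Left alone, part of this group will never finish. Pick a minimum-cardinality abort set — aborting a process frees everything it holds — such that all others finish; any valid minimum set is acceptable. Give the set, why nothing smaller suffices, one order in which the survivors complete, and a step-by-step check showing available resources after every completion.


The answer: abort task-8.
Key observation: no ordering could ever have run task-1 before the abort of task-8; with (0, 3, 1) back in the pool it fits at step 3.
Why nothing smaller works: aborting no one leaves the state deadlocked as given.
One survivor order: task-0, task-2, task-1, task-4. Check, step by step (post-abort pool first):
  pool = (2, 5, 1)
  run task-0 (needs (0, 2, 0), free (2, 5, 1)); after release of (0, 0, 1) the pool is (2, 5, 2)
  run task-2 (needs (1, 1, 1), free (2, 5, 2)); after release of (2, 1, 0) the pool is (4, 6, 2)
  run task-1 (needs (3, 6, 0), free (4, 6, 2)); after release of (0, 3, 1) the pool is (4, 9, 3)
  run task-4 (needs (0, 3, 2), free (4, 9, 3)); after release of (3, 2, 0) the pool is (7, 11, 3)


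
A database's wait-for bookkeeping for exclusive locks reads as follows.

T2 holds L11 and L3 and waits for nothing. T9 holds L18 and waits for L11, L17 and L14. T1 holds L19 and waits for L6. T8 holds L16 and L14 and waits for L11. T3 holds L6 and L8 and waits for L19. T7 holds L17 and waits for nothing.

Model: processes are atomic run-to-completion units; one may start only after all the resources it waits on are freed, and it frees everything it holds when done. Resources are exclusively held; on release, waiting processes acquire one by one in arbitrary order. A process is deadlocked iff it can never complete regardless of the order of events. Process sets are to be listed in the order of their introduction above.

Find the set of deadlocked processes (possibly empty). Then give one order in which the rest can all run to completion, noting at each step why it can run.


Deadlocked set: T1 and T3.
Key observation: the wait chain closes on itself along T1 -> T3 -> T1; no other process is dragged down with it.
A valid finishing order for the others: T2, T8, T7, T9.
Walking it through:
  run T2 (it waits on nothing); releases L11 and L3
  run T8 (all its waits — L11 — are resolved); releases L16 and L14
  run T7 (it waits on nothing); releases L17
  run T9 (all its waits — L11, L17 and L14 — are resolved); releases L18
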